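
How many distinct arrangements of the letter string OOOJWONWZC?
10! / (4! × 1! × 1! × 2! × 1! × 1!) = 75600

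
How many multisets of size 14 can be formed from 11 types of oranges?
C(14+11-1, 11-1) = C(24, 10) = 1961256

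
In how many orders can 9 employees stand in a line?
9! = 362880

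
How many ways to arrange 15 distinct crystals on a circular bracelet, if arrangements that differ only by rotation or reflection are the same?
(15-1)!/2 = 87178291200/2 = 43589145600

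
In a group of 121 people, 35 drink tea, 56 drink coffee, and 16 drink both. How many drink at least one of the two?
|A∪B| = |A| + |B| - |A∩B| = 35 + 56 - 16 = 75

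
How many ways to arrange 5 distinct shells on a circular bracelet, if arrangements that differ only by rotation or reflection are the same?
(5-1)!/2 = 24/2 = 12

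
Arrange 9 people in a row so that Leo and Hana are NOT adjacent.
Total - adjacent = 9! - (9-1)!×2 = 362880 - 80640 = 282240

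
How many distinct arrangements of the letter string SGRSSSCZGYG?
11! / (3! × 4! × 1! × 1! × 1! × 1!) = 277200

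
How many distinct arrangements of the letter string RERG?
4! / (1! × 2! × 1!) = 12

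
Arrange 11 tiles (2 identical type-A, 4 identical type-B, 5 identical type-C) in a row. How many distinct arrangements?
11! / (2! × 4! × 5!) = 6930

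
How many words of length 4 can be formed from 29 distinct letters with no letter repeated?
P(29,4) = 29!/(29-4)! = 570024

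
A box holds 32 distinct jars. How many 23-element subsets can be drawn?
C(32,23) = 32!/(23!×9!) = 28048800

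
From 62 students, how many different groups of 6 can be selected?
C(62,6) = 62!/(6!×56!) = 61474519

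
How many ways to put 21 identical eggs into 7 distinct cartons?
C(21+7-1, 7-1) = C(27, 6) = 296010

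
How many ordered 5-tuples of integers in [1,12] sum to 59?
Coefficient of x^59 in (x + x² + ... + x^12)^5. By inclusion-exclusion on dice exceeding 12: Σ_j (-1)^j C(5,j)·C(59-1-12j, 4) = C(5,0)·C(58,4) - C(5,1)·C(46,4) + C(5,2)·C(34,4) - C(5,3)·C(22,4) + C(5,4)·C(10,4) = 1·424270 - 5·163185 + 10·46376 - 10·7315 + 5·210 = 5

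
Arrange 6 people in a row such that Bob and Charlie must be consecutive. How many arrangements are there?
Treat the 2 as one block: (6-2+1)! × 2! = 120 × 2 = 240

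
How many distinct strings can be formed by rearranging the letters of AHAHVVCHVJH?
11! / (3! × 4! × 2! × 1! × 1!) = 138600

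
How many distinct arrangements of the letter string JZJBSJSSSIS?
11! / (1! × 5! × 1! × 3! × 1!) = 55440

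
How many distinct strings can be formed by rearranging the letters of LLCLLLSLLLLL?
12! / (10! × 1! × 1!) = 132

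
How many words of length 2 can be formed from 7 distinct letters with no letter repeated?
P(7,2) = 7!/(7-2)! = 42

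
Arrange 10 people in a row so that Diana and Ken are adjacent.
Treat as block: (10-1)! × 2! = 362880 × 2 = 725760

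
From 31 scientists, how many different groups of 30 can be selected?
C(31,30) = 31!/(30!×1!) = 31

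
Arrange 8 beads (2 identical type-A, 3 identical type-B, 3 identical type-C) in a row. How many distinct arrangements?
8! / (2! × 3! × 3!) = 560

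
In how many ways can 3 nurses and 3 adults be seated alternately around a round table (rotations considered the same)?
Fix one of the nurses: (3-1)! ways for the remaining nurses, × 3! ways for the adults = 2 × 6 = 12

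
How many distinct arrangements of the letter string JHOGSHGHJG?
10! / (3! × 3! × 1! × 2! × 1!) = 50400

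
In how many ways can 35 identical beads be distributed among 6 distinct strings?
C(35+6-1, 6-1) = C(40, 5) = 658008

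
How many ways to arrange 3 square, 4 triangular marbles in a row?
7! / (3! × 4!) = 35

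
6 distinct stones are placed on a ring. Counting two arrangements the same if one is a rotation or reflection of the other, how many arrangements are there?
(6-1)!/2 = 120/2 = 60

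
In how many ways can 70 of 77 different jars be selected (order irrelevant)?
C(77,70) = 77!/(70!×7!) = 2404808340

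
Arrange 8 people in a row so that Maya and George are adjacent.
Treat as block: (8-1)! × 2! = 5040 × 2 = 10080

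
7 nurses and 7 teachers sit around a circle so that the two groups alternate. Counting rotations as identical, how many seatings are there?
Fix one of the nurses: (7-1)! ways for the remaining nurses, × 7! ways for the teachers = 720 × 5040 = 3628800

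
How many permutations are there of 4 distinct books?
4! = 24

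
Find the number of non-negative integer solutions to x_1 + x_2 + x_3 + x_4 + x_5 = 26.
C(26+5-1, 5-1) = C(30, 4) = 27405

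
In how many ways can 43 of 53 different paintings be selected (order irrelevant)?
C(53,43) = 53!/(43!×10!) = 19499099620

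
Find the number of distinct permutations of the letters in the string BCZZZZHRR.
9! / (4! × 1! × 1! × 1! × 2!) = 7560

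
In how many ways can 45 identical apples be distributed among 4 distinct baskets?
C(45+4-1, 4-1) = C(48, 3) = 17296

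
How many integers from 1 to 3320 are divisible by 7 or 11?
⌊3320/7⌋ + ⌊3320/11⌋ - ⌊3320/77⌋ = 474 + 301 - 43 = 732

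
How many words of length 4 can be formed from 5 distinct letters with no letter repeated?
P(5,4) = 5!/(5-4)! = 120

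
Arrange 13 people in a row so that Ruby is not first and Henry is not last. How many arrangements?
By inclusion-exclusion: 13! - 2×(13-1)! + (13-2)! = 6227020800 - 958003200 + 39916800 = 5308934400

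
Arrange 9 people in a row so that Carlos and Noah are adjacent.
Treat as block: (9-1)! × 2! = 40320 × 2 = 80640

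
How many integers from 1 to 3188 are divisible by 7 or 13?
⌊3188/7⌋ + ⌊3188/13⌋ - ⌊3188/91⌋ = 455 + 245 - 35 = 665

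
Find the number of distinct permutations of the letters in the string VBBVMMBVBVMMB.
13! / (4! × 4! × 5!) = 90090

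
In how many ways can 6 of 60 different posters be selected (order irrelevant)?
C(60,6) = 60!/(6!×54!) = 50063860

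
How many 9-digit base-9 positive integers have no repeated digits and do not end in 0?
Last digit: 8 nonzero choices. First digit: 7 (nonzero, ≠last). Middle 7: P(7,7) = 5040. Total = 282240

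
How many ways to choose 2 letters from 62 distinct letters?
C(62,2) = 62!/(2!×60!) = 1891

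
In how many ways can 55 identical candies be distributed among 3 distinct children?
C(55+3-1, 3-1) = C(57, 2) = 1596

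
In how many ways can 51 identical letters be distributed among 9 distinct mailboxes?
C(51+9-1, 9-1) = C(59, 8) = 2217471399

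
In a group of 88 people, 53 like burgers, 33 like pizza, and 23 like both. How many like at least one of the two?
|A∪B| = |A| + |B| - |A∩B| = 53 + 33 - 23 = 63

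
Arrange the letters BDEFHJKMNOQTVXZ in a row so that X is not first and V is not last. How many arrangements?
By inclusion-exclusion: 15! - 2×(15-1)! + (15-2)! = 1307674368000 - 174356582400 + 6227020800 = 1139544806400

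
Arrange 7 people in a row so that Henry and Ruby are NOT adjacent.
Total - adjacent = 7! - (7-1)!×2 = 5040 - 1440 = 3600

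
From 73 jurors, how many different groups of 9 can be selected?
C(73,9) = 73!/(9!×64!) = 97082021465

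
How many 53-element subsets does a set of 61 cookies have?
C(61,53) = 61!/(53!×8!) = 2944827765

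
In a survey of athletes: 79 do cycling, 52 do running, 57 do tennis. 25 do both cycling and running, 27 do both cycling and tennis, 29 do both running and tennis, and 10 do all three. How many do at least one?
|A∪B∪C| = 79+52+57-25-27-29+10 = 117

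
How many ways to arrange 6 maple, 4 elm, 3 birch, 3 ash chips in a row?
16! / (6! × 4! × 3! × 3!) = 33633600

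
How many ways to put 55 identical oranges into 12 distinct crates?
C(55+12-1, 12-1) = C(66, 11) = 1074082795968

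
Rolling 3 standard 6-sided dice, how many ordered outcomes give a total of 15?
Coefficient of x^15 in (x + x² + ... + x^6)^3. By inclusion-exclusion on dice exceeding 6: Σ_j (-1)^j C(3,j)·C(15-1-6j, 2) = C(3,0)·C(14,2) - C(3,1)·C(8,2) + C(3,2)·C(2,2) = 1·91 - 3·28 + 3·1 = 10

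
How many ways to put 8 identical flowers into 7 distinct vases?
C(8+7-1, 7-1) = C(14, 6) = 3003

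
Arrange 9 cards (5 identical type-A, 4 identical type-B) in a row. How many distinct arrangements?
9! / (5! × 4!) = 126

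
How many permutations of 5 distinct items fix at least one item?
Complement of the derangements. !5 = Σ_{j=0}^{5} (-1)^j·5!/j! = 120 - 120 + 60 - 20 + 5 - 1 = 44. 5! - !5 = 120 - 44 = 76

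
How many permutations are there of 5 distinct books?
5! = 120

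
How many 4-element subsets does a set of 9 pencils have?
C(9,4) = 9!/(4!×5!) = 126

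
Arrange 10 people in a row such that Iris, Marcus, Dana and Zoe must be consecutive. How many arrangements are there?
Treat the 4 as one block: (10-4+1)! × 4! = 5040 × 24 = 120960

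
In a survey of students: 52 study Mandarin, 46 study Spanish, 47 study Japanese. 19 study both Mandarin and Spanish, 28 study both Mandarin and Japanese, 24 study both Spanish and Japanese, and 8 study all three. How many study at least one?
|A∪B∪C| = 52+46+47-19-28-24+8 = 82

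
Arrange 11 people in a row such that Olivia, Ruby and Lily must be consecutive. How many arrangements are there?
Treat the 3 as one block: (11-3+1)! × 3! = 362880 × 6 = 2177280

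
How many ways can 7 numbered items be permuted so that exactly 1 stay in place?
Choose the 1 fixed point C(7,1) = 7, derange the rest: !6 = Σ_{j=0}^{6} (-1)^j·6!/j! = 720 - 720 + 360 - 120 + 30 - 6 + 1 = 265. Product = 7 × 265 = 1855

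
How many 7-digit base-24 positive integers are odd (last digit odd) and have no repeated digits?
Last∈{1,3,5,7,9,11,13,15,17,19,21,23}. Last=0: 0. Last nonzero: 12×22×P(22,5) = 834261120. Total = 834261120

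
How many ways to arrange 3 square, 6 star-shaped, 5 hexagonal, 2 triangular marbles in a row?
16! / (3! × 6! × 5! × 2!) = 20180160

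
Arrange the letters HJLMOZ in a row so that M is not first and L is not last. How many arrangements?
By inclusion-exclusion: 6! - 2×(6-1)! + (6-2)! = 720 - 240 + 24 = 504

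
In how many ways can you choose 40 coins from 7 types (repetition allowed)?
C(40+7-1, 7-1) = C(46, 6) = 9366819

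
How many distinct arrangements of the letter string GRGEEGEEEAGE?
12! / (4! × 1! × 6! × 1!) = 27720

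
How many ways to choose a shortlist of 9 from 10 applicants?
C(10,9) = 10!/(9!×1!) = 10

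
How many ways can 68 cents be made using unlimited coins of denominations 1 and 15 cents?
Coefficient of x^68 in 1/(1-x^1) · 1/(1-x^15). Use j coins of 15 for j = 0..⌊68/15⌋ = 4, the rest in 1s: 4 + 1 = 5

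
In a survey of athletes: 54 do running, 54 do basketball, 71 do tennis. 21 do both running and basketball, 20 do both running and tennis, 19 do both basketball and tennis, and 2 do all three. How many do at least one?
|A∪B∪C| = 54+54+71-21-20-19+2 = 121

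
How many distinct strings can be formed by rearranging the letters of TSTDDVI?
7! / (1! × 2! × 2! × 1! × 1!) = 1260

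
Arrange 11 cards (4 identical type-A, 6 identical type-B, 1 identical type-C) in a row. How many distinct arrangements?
11! / (4! × 6! × 1!) = 2310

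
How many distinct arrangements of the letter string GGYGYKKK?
8! / (3! × 3! × 2!) = 560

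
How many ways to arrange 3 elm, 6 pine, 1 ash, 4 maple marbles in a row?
14! / (3! × 6! × 1! × 4!) = 840840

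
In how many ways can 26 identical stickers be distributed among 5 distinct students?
C(26+5-1, 5-1) = C(30, 4) = 27405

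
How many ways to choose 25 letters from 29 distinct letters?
C(29,25) = 29!/(25!×4!) = 23751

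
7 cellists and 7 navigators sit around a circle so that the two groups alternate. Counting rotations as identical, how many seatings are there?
Fix one of the cellists: (7-1)! ways for the remaining cellists, × 7! ways for the navigators = 720 × 5040 = 3628800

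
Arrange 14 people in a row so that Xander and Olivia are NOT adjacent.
Total - adjacent = 14! - (14-1)!×2 = 87178291200 - 12454041600 = 74724249600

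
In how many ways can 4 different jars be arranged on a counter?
4! = 24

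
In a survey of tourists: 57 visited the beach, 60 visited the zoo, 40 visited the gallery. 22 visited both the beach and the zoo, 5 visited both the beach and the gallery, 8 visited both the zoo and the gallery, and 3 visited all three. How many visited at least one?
|A∪B∪C| = 57+60+40-22-5-8+3 = 125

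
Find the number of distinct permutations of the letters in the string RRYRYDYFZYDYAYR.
15! / (1! × 4! × 6! × 1! × 2! × 1!) = 37837800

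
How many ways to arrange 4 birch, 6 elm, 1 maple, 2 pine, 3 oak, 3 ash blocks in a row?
19! / (4! × 6! × 1! × 2! × 3! × 3!) = 97772875200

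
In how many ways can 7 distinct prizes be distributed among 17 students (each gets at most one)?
P(17,7) = 17!/(17-7)! = 98017920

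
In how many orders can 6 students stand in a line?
6! = 720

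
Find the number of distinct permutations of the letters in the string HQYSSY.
6! / (1! × 2! × 1! × 2!) = 180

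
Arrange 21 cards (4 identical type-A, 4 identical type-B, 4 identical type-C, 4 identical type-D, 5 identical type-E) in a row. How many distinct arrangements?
21! / (4! × 4! × 4! × 4! × 5!) = 1283268987000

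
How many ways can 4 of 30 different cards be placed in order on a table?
P(30,4) = 30!/(30-4)! = 657720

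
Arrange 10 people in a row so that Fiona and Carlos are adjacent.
Treat as block: (10-1)! × 2! = 362880 × 2 = 725760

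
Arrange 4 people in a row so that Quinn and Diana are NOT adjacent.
Total - adjacent = 4! - (4-1)!×2 = 24 - 12 = 12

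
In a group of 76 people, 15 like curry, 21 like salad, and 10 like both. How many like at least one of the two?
|A∪B| = |A| + |B| - |A∩B| = 15 + 21 - 10 = 26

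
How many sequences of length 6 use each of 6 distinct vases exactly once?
6! = 720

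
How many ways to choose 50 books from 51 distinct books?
C(51,50) = 51!/(50!×1!) = 51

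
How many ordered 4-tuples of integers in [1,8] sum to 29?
Coefficient of x^29 in (x + x² + ... + x^8)^4. By inclusion-exclusion on dice exceeding 8: Σ_j (-1)^j C(4,j)·C(29-1-8j, 3) = C(4,0)·C(28,3) - C(4,1)·C(20,3) + C(4,2)·C(12,3) - C(4,3)·C(4,3) = 1·3276 - 4·1140 + 6·220 - 4·4 = 20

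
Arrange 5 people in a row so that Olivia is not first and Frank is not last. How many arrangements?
By inclusion-exclusion: 5! - 2×(5-1)! + (5-2)! = 120 - 48 + 6 = 78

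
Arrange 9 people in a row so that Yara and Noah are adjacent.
Treat as block: (9-1)! × 2! = 40320 × 2 = 80640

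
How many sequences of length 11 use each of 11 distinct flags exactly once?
11! = 39916800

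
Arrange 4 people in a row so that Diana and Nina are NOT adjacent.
Total - adjacent = 4! - (4-1)!×2 = 24 - 12 = 12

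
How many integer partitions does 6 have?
Pentagonal recurrence p(n) = p(n-1) + p(n-2) - p(n-5) - p(n-7) + p(n-12) + p(n-15) - ... gives p(0..5) = 1, 1, 2, 3, 5, 7. p(6) = p(5) + p(4) - p(1) = 7 + 5 - 1 = 11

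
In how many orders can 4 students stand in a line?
4! = 24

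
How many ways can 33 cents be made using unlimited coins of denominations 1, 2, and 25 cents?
Coefficient of x^33 in 1/(1-x^1) · 1/(1-x^2) · 1/(1-x^25). Case on j = number of 25-cent coins (j = 0..1); remainder r = 33 - 25j is made from {1,2} in ⌊r/2⌋+1 ways. r = 33, 8 → 17 + 5 = 22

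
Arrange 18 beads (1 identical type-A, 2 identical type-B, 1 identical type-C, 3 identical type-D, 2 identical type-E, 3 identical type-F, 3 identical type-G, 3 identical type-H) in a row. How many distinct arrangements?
18! / (1! × 2! × 1! × 3! × 2! × 3! × 3! × 3!) = 1235025792000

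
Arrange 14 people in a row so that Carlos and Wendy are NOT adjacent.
Total - adjacent = 14! - (14-1)!×2 = 87178291200 - 12454041600 = 74724249600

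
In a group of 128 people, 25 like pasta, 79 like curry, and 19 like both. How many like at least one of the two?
|A∪B| = |A| + |B| - |A∩B| = 25 + 79 - 19 = 85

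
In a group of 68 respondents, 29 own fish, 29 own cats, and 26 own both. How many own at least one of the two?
|A∪B| = |A| + |B| - |A∩B| = 29 + 29 - 26 = 32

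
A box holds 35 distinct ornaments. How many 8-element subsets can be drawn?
C(35,8) = 35!/(8!×27!) = 23535820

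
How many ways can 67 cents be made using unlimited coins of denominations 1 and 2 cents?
Coefficient of x^67 in 1/(1-x^1) · 1/(1-x^2). Use j coins of 2 for j = 0..⌊67/2⌋ = 33, the rest in 1s: 33 + 1 = 34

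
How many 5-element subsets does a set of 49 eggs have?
C(49,5) = 49!/(5!×44!) = 1906884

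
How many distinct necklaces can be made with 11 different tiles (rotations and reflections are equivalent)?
(11-1)!/2 = 3628800/2 = 1814400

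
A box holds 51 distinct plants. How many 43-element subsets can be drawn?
C(51,43) = 51!/(43!×8!) = 636763050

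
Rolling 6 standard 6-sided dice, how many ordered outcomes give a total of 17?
Coefficient of x^17 in (x + x² + ... + x^6)^6. By inclusion-exclusion on dice exceeding 6: Σ_j (-1)^j C(6,j)·C(17-1-6j, 5) = C(6,0)·C(16,5) - C(6,1)·C(10,5) = 1·4368 - 6·252 = 2856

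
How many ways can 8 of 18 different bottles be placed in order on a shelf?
P(18,8) = 18!/(18-8)! = 1764322560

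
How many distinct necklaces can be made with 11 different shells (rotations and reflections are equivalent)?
(11-1)!/2 = 3628800/2 = 1814400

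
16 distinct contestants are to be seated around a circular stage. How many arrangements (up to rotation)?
Circular: fix one position, arrange the rest. (16-1)! = 1307674368000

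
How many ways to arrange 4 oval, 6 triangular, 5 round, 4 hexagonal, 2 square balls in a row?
21! / (4! × 6! × 5! × 4! × 2!) = 513307594800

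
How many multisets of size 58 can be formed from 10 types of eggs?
C(58+10-1, 10-1) = C(67, 9) = 42757703560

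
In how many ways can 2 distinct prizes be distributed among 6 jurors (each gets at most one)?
P(6,2) = 6!/(6-2)! = 30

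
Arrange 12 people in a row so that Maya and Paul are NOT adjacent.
Total - adjacent = 12! - (12-1)!×2 = 479001600 - 79833600 = 399168000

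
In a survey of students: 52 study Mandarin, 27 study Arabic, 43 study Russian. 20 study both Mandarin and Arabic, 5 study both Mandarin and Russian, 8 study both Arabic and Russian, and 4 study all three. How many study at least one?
|A∪B∪C| = 52+27+43-20-5-8+4 = 93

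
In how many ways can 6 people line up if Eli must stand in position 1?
Fix one position: (6-1)! = 120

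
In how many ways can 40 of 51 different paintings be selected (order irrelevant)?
C(51,40) = 51!/(40!×11!) = 47626016970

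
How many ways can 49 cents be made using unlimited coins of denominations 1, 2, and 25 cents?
Coefficient of x^49 in 1/(1-x^1) · 1/(1-x^2) · 1/(1-x^25). Case on j = number of 25-cent coins (j = 0..1); remainder r = 49 - 25j is made from {1,2} in ⌊r/2⌋+1 ways. r = 49, 24 → 25 + 13 = 38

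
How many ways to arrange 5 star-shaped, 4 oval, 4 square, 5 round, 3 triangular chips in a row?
21! / (5! × 4! × 4! × 5! × 3!) = 1026615189600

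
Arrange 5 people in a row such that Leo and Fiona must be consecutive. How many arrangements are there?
Treat the 2 as one block: (5-2+1)! × 2! = 24 × 2 = 48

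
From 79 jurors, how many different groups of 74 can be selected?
C(79,74) = 79!/(74!×5!) = 22537515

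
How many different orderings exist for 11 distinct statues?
11! = 39916800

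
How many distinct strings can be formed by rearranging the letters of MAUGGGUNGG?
10! / (5! × 1! × 1! × 1! × 2!) = 15120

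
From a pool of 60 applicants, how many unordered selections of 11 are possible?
C(60,11) = 60!/(11!×49!) = 342700125300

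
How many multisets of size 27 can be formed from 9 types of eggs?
C(27+9-1, 9-1) = C(35, 8) = 23535820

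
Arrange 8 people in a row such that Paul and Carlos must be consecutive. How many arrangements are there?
Treat the 2 as one block: (8-2+1)! × 2! = 5040 × 2 = 10080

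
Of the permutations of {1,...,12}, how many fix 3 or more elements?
Exactly j fixed points: C(12,j)·!(12-j); sum over j ≥ 3 (derangement numbers via !m = (m-1)·(!(m-1) + !(m-2)): !0..!9 = 1, 0, 1, 2, 9, 44, 265, 1854, 14833, 133496). Σ_{j=3}^{12} C(12,j)·!(12-j) = C(12,3)·!9 + C(12,4)·!8 + C(12,5)·!7 + C(12,6)·!6 + C(12,7)·!5 + C(12,8)·!4 + C(12,9)·!3 + C(12,10)·!2 + C(12,11)·!1 + C(12,12)·!0 = 220·133496 + 495·14833 + 792·1854 + 924·265 + 792·44 + 495·9 + 220·2 + 66·1 + 12·0 + 1·1 = 38464493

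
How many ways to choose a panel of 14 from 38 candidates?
C(38,14) = 38!/(14!×24!) = 9669554100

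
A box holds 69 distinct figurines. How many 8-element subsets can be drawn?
C(69,8) = 69!/(8!×61!) = 8361453672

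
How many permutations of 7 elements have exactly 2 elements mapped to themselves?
Choose the 2 fixed points C(7,2) = 21, derange the rest: !5 = Σ_{j=0}^{5} (-1)^j·5!/j! = 120 - 120 + 60 - 20 + 5 - 1 = 44. Product = 21 × 44 = 924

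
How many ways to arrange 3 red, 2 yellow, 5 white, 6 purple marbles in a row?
16! / (3! × 2! × 5! × 6!) = 20180160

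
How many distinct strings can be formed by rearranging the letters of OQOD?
4! / (1! × 1! × 2!) = 12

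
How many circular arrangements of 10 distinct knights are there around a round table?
Circular: fix one position, arrange the rest. (10-1)! = 362880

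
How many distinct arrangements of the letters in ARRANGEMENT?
11! / (2! × 2! × 2! × 1! × 2! × 1! × 1!) = 2494800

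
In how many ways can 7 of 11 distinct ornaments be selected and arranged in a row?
P(11,7) = 11!/(11-7)! = 1663200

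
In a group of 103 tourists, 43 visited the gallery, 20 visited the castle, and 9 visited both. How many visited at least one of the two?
|A∪B| = |A| + |B| - |A∩B| = 43 + 20 - 9 = 54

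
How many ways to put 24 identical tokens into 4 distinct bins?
C(24+4-1, 4-1) = C(27, 3) = 2925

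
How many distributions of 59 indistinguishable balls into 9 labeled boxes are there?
C(59+9-1, 9-1) = C(67, 8) = 6522361560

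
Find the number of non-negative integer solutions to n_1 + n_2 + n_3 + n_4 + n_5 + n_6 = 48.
C(48+6-1, 6-1) = C(53, 5) = 2869685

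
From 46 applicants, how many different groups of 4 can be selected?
C(46,4) = 46!/(4!×42!) = 163185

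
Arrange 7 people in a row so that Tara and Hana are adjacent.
Treat as block: (7-1)! × 2! = 720 × 2 = 1440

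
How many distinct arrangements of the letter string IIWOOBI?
7! / (1! × 3! × 1! × 2!) = 420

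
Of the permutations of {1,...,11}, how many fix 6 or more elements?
Exactly j fixed points: C(11,j)·!(11-j); sum over j ≥ 6 (derangement numbers via !m = (m-1)·(!(m-1) + !(m-2)): !0..!5 = 1, 0, 1, 2, 9, 44). Σ_{j=6}^{11} C(11,j)·!(11-j) = C(11,6)·!5 + C(11,7)·!4 + C(11,8)·!3 + C(11,9)·!2 + C(11,10)·!1 + C(11,11)·!0 = 462·44 + 330·9 + 165·2 + 55·1 + 11·0 + 1·1 = 23684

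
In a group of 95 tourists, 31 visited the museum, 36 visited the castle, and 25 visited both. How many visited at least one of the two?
|A∪B| = |A| + |B| - |A∩B| = 31 + 36 - 25 = 42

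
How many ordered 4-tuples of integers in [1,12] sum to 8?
Coefficient of x^8 in (x + x² + ... + x^12)^4. By inclusion-exclusion on dice exceeding 12: Σ_j (-1)^j C(4,j)·C(8-1-12j, 3) = C(4,0)·C(7,3) = 1·35 = 35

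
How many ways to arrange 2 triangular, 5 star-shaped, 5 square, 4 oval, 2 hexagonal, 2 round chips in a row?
20! / (2! × 5! × 5! × 4! × 2! × 2!) = 879955876800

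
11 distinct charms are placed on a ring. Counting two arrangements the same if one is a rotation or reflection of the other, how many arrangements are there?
(11-1)!/2 = 3628800/2 = 1814400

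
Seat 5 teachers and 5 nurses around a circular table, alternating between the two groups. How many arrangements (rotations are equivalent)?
Fix one of the teachers: (5-1)! ways for the remaining teachers, × 5! ways for the nurses = 24 × 120 = 2880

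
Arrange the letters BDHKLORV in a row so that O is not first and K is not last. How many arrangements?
By inclusion-exclusion: 8! - 2×(8-1)! + (8-2)! = 40320 - 10080 + 720 = 30960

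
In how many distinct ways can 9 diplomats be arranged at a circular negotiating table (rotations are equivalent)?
Circular: fix one position, arrange the rest. (9-1)! = 40320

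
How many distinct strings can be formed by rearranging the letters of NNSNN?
5! / (1! × 4!) = 5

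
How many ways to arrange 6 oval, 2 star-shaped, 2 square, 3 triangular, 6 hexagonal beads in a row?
19! / (6! × 2! × 2! × 3! × 6!) = 9777287520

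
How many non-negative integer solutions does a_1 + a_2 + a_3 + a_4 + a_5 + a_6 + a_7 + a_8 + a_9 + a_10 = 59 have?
C(59+10-1, 10-1) = C(68, 9) = 49280065120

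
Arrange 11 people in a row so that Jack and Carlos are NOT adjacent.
Total - adjacent = 11! - (11-1)!×2 = 39916800 - 7257600 = 32659200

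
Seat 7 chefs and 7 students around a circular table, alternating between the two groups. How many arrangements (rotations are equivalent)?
Fix one of the chefs: (7-1)! ways for the remaining chefs, × 7! ways for the students = 720 × 5040 = 3628800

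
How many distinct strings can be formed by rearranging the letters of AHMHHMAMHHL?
11! / (1! × 3! × 2! × 5!) = 27720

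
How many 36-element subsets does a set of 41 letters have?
C(41,36) = 41!/(36!×5!) = 749398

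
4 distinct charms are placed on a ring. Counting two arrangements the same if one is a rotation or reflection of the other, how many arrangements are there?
(4-1)!/2 = 6/2 = 3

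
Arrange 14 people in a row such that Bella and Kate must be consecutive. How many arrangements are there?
Treat the 2 as one block: (14-2+1)! × 2! = 6227020800 × 2 = 12454041600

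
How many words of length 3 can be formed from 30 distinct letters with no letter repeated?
P(30,3) = 30!/(30-3)! = 24360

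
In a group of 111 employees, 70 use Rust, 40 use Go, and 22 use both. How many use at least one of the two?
|A∪B| = |A| + |B| - |A∩B| = 70 + 40 - 22 = 88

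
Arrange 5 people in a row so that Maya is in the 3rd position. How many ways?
Fix one position: (5-1)! = 24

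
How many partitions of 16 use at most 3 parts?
By conjugation, equals partitions of 16 into parts ≤ 3. Let r_j(i) = number of partitions of i into parts ≤ j, for i = 0..16. r_1(i) = 1 for all i; r_j(i) = r_{j-1}(i) + r_j(i-j). Rows j = 2..3: ≤2: 1 1 2 2 3 3 4 4 5 5 6 6 7 7 8 8 9; ≤3: 1 1 2 3 4 5 7 8 10 12 14 16 19 21 24 27 30. r_3(16) = 30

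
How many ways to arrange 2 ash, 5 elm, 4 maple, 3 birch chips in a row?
14! / (2! × 5! × 4! × 3!) = 2522520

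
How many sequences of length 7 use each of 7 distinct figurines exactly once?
7! = 5040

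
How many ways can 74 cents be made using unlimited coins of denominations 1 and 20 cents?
Coefficient of x^74 in 1/(1-x^1) · 1/(1-x^20). Use j coins of 20 for j = 0..⌊74/20⌋ = 3, the rest in 1s: 3 + 1 = 4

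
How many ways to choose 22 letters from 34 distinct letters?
C(34,22) = 34!/(22!×12!) = 548354040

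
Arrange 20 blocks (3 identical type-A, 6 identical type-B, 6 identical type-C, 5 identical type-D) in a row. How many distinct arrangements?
20! / (3! × 6! × 6! × 5!) = 6518191680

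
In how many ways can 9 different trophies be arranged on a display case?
9! = 362880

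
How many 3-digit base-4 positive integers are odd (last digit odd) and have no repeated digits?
Last∈{1,3}. Last=0: 0. Last nonzero: 2×2×P(2,1) = 8. Total = 8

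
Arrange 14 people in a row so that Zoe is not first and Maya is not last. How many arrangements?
By inclusion-exclusion: 14! - 2×(14-1)! + (14-2)! = 87178291200 - 12454041600 + 479001600 = 75203251200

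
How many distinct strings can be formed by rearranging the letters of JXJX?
4! / (2! × 2!) = 6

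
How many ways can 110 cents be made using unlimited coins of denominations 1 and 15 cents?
Coefficient of x^110 in 1/(1-x^1) · 1/(1-x^15). Use j coins of 15 for j = 0..⌊110/15⌋ = 7, the rest in 1s: 7 + 1 = 8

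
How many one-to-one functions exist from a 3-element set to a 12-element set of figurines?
P(12,3) = 12!/(12-3)! = 1320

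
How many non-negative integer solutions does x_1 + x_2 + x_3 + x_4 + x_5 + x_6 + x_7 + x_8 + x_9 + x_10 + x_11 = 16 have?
C(16+11-1, 11-1) = C(26, 10) = 5311735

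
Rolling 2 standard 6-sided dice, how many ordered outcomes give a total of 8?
Coefficient of x^8 in (x + x² + ... + x^6)^2. By inclusion-exclusion on dice exceeding 6: Σ_j (-1)^j C(2,j)·C(8-1-6j, 1) = C(2,0)·C(7,1) - C(2,1)·C(1,1) = 1·7 - 2·1 = 5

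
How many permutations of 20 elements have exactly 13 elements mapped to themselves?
Choose the 13 fixed points C(20,13) = 77520, derange the rest: !7 = Σ_{j=0}^{7} (-1)^j·7!/j! = 5040 - 5040 + 2520 - 840 + 210 - 42 + 7 - 1 = 1854. Product = 77520 × 1854 = 143722080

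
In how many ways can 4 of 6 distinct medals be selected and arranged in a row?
P(6,4) = 6!/(6-4)! = 360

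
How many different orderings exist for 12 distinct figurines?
12! = 479001600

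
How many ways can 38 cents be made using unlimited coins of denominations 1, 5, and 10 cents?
Coefficient of x^38 in 1/(1-x^1) · 1/(1-x^5) · 1/(1-x^10). Case on j = number of 10-cent coins (j = 0..3); remainder r = 38 - 10j is made from {1,5} in ⌊r/5⌋+1 ways. r = 38, 28, 18, 8 → 8 + 6 + 4 + 2 = 20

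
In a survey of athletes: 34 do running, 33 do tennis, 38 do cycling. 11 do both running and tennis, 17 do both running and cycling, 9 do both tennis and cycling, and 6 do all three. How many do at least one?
|A∪B∪C| = 34+33+38-11-17-9+6 = 74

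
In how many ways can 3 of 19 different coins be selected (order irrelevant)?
C(19,3) = 19!/(3!×16!) = 969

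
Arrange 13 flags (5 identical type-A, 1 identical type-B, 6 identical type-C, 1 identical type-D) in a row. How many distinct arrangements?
13! / (5! × 1! × 6! × 1!) = 72072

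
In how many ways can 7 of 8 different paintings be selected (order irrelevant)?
C(8,7) = 8!/(7!×1!) = 8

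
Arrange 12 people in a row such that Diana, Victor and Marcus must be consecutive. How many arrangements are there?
Treat the 3 as one block: (12-3+1)! × 3! = 3628800 × 6 = 21772800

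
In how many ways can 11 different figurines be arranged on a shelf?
11! = 39916800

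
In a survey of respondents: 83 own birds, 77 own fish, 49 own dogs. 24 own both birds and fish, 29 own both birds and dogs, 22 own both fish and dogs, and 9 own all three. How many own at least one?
|A∪B∪C| = 83+77+49-24-29-22+9 = 143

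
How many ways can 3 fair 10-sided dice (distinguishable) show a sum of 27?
Coefficient of x^27 in (x + x² + ... + x^10)^3. By inclusion-exclusion on dice exceeding 10: Σ_j (-1)^j C(3,j)·C(27-1-10j, 2) = C(3,0)·C(26,2) - C(3,1)·C(16,2) + C(3,2)·C(6,2) = 1·325 - 3·120 + 3·15 = 10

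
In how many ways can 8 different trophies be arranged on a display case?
8! = 40320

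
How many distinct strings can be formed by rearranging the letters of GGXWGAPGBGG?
11! / (1! × 1! × 1! × 1! × 1! × 6!) = 55440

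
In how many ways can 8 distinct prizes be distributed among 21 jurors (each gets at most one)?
P(21,8) = 21!/(21-8)! = 8204716800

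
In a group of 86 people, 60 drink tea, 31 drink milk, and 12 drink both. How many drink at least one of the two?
|A∪B| = |A| + |B| - |A∩B| = 60 + 31 - 12 = 79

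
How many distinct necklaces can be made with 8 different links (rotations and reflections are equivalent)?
(8-1)!/2 = 5040/2 = 2520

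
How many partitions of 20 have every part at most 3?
Let r_j(i) = number of partitions of i into parts ≤ j, for i = 0..20. r_1(i) = 1 for all i; r_j(i) = r_{j-1}(i) + r_j(i-j). Rows j = 2..3: ≤2: 1 1 2 2 3 3 4 4 5 5 6 6 7 7 8 8 9 9 10 10 11; ≤3: 1 1 2 3 4 5 7 8 10 12 14 16 19 21 24 27 30 33 37 40 44. r_3(20) = 44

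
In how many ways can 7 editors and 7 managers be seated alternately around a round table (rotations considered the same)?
Fix one of the editors: (7-1)! ways for the remaining editors, × 7! ways for the managers = 720 × 5040 = 3628800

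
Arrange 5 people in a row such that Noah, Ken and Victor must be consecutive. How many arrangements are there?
Treat the 3 as one block: (5-3+1)! × 3! = 6 × 6 = 36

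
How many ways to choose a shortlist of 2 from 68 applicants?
C(68,2) = 68!/(2!×66!) = 2278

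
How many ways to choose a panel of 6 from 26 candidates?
C(26,6) = 26!/(6!×20!) = 230230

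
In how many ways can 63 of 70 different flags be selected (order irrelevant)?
C(70,63) = 70!/(63!×7!) = 1198774720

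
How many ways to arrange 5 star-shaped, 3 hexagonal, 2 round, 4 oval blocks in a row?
14! / (5! × 3! × 2! × 4!) = 2522520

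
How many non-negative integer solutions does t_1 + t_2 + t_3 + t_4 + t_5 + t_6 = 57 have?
C(57+6-1, 6-1) = C(62, 5) = 6471002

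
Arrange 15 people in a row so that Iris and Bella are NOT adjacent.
Total - adjacent = 15! - (15-1)!×2 = 1307674368000 - 174356582400 = 1133317785600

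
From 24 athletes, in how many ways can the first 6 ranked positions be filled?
P(24,6) = 24!/(24-6)! = 96909120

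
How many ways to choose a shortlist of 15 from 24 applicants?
C(24,15) = 24!/(15!×9!) = 1307504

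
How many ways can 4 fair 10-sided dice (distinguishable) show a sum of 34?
Coefficient of x^34 in (x + x² + ... + x^10)^4. By inclusion-exclusion on dice exceeding 10: Σ_j (-1)^j C(4,j)·C(34-1-10j, 3) = C(4,0)·C(33,3) - C(4,1)·C(23,3) + C(4,2)·C(13,3) - C(4,3)·C(3,3) = 1·5456 - 4·1771 + 6·286 - 4·1 = 84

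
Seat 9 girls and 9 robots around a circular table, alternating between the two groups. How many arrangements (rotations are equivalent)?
Fix one of the girls: (9-1)! ways for the remaining girls, × 9! ways for the robots = 40320 × 362880 = 14631321600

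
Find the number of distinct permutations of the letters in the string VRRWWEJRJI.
10! / (2! × 3! × 1! × 1! × 1! × 2!) = 151200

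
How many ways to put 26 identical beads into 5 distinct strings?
C(26+5-1, 5-1) = C(30, 4) = 27405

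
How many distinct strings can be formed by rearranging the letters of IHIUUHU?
7! / (2! × 2! × 3!) = 210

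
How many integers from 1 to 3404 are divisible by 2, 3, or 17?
⌊3404/2⌋+⌊3404/3⌋+⌊3404/17⌋ - ⌊3404/6⌋-⌊3404/34⌋-⌊3404/51⌋ + ⌊3404/102⌋ = 1702+1134+200 - 567-100-66 + 33 = 2336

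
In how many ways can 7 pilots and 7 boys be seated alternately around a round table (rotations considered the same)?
Fix one of the pilots: (7-1)! ways for the remaining pilots, × 7! ways for the boys = 720 × 5040 = 3628800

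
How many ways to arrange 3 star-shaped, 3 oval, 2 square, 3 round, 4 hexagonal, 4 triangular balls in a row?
19! / (3! × 3! × 2! × 3! × 4! × 4!) = 488864376000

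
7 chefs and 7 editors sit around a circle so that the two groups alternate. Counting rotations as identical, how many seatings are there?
Fix one of the chefs: (7-1)! ways for the remaining chefs, × 7! ways for the editors = 720 × 5040 = 3628800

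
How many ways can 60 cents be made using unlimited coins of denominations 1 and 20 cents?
Coefficient of x^60 in 1/(1-x^1) · 1/(1-x^20). Use j coins of 20 for j = 0..⌊60/20⌋ = 3, the rest in 1s: 3 + 1 = 4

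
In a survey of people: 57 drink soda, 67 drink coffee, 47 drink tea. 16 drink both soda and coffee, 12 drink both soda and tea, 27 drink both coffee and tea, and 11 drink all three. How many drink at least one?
|A∪B∪C| = 57+67+47-16-12-27+11 = 127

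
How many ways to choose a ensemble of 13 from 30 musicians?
C(30,13) = 30!/(13!×17!) = 119759850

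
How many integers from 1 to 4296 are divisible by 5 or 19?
⌊4296/5⌋ + ⌊4296/19⌋ - ⌊4296/95⌋ = 859 + 226 - 45 = 1040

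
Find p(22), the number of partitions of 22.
Pentagonal recurrence p(n) = p(n-1) + p(n-2) - p(n-5) - p(n-7) + p(n-12) + p(n-15) - ... gives p(0..21) = 1, 1, 2, 3, 5, 7, 11, 15, 22, 30, 42, 56, 77, 101, 135, 176, 231, 297, 385, 490, 627, 792. p(22) = p(21) + p(20) - p(17) - p(15) + p(10) + p(7) - p(0) = 792 + 627 - 297 - 176 + 42 + 15 - 1 = 1002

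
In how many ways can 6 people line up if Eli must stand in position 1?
Fix one position: (6-1)! = 120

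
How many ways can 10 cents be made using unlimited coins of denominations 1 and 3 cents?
Coefficient of x^10 in 1/(1-x^1) · 1/(1-x^3). Use j coins of 3 for j = 0..⌊10/3⌋ = 3, the rest in 1s: 3 + 1 = 4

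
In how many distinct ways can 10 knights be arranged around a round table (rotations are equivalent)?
Circular: fix one position, arrange the rest. (10-1)! = 362880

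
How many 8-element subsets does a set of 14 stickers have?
C(14,8) = 14!/(8!×6!) = 3003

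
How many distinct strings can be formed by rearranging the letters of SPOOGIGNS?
9! / (1! × 1! × 2! × 2! × 1! × 2!) = 45360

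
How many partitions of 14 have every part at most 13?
Let r_j(i) = number of partitions of i into parts ≤ j, for i = 0..14. r_1(i) = 1 for all i; r_j(i) = r_{j-1}(i) + r_j(i-j). Rows j = 2..13: ≤2: 1 1 2 2 3 3 4 4 5 5 6 6 7 7 8; ≤3: 1 1 2 3 4 5 7 8 10 12 14 16 19 21 24; ≤4: 1 1 2 3 5 6 9 11 15 18 23 27 34 39 47; ≤5: 1 1 2 3 5 7 10 13 18 23 30 37 47 57 70; ≤6: 1 1 2 3 5 7 11 14 20 26 35 44 58 71 90; ≤7: 1 1 2 3 5 7 11 15 21 28 38 49 65 82 105; ≤8: 1 1 2 3 5 7 11 15 22 29 40 52 70 89 116; ≤9: 1 1 2 3 5 7 11 15 22 30 41 54 73 94 123; ≤10: 1 1 2 3 5 7 11 15 22 30 42 55 75 97 128; ≤11: 1 1 2 3 5 7 11 15 22 30 42 56 76 99 131; ≤12: 1 1 2 3 5 7 11 15 22 30 42 56 77 100 133; ≤13: 1 1 2 3 5 7 11 15 22 30 42 56 77 101 134. r_13(14) = 134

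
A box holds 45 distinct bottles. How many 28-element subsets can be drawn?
C(45,28) = 45!/(28!×17!) = 1103068603890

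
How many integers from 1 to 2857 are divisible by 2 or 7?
⌊2857/2⌋ + ⌊2857/7⌋ - ⌊2857/14⌋ = 1428 + 408 - 204 = 1632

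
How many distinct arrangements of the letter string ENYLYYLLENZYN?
13! / (2! × 1! × 3! × 3! × 4!) = 3603600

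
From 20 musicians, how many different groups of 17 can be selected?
C(20,17) = 20!/(17!×3!) = 1140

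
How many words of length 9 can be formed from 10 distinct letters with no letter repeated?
P(10,9) = 10!/(10-9)! = 3628800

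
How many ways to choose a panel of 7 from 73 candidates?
C(73,7) = 73!/(7!×66!) = 1629348612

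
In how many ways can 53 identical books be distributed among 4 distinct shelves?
C(53+4-1, 4-1) = C(56, 3) = 27720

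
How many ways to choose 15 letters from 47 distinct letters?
C(47,15) = 47!/(15!×32!) = 751616304549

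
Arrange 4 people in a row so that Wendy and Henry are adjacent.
Treat as block: (4-1)! × 2! = 6 × 2 = 12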